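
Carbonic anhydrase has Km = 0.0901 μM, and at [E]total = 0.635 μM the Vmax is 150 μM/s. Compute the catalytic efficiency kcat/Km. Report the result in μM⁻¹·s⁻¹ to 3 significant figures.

2620 μM⁻¹·s⁻¹

kcat = Vmax/[E]total = 150/0.635 = 236 s⁻¹.
kcat/Km = 236/0.0901 = 2620 μM⁻¹·s⁻¹.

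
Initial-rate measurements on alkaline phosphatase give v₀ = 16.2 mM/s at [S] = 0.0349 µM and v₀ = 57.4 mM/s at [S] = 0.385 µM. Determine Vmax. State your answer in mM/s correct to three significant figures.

76.9 mM/s

In reciprocal form, 1/v = (Km/Vmax)·(1/[S]) + 1/Vmax. The two points give (1/[S], 1/v) = (28.65, 0.06173) and (2.597, 0.01742).
Slope = (0.06173 − 0.01742)/(28.65 − 2.597) = 0.001700; intercept = 0.06173 − 0.001700×28.65 = 0.01300.
Vmax = 1/intercept = 76.9 mM/s; Km = slope × Vmax = 0.001700 × 76.9 = 0.131 µM.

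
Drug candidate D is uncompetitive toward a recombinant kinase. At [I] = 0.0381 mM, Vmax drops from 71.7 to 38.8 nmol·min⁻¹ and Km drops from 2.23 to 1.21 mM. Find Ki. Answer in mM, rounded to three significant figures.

Uncompetitive: Vmax,app = Vmax/α (and Km,app = Km/α) with α = 1 + [I]/Ki.
α = Vmax/Vmax,app = 71.7/38.8 = 1.848.
Since α = 1 + [I]/Ki, [I]/Ki = 1.848 − 1 = 0.8479 and Ki = 0.0381/0.8479 = 0.0449 mM.

0.0449 mM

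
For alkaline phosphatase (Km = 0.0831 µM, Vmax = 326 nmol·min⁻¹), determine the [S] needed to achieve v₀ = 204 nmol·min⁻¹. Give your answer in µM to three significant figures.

0.139 µM

Rearranging v = Vmax[S]/(Km+[S]) gives [S] = Km·v/(Vmax − v).
[S] = 0.0831 × 204 / (326 − 204) = 16.95/122.0 = 0.139 µM.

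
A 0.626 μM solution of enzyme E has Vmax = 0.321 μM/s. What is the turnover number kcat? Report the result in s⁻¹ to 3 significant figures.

kcat = Vmax/[E]total = 0.321 μM/s / 0.626 μM = 0.513 s⁻¹.

0.513 s⁻¹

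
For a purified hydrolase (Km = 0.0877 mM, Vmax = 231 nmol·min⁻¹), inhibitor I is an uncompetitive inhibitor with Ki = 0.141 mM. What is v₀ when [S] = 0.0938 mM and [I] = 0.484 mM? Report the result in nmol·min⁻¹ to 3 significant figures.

α = 1 + [I]/Ki = 1 + 0.484/0.141 = 4.433.
For an uncompetitive inhibitor, both parameters are divided by α, giving Vmax/α and Km/α: Km,app = 0.0198 mM, Vmax,app = 52.1 nmol·min⁻¹.
v = Vmax,app·[S]/(Km,app + [S]) = 52.1 × 0.0938/(0.0198 + 0.0938) = 43.0 nmol·min⁻¹.

43.0 nmol·min⁻¹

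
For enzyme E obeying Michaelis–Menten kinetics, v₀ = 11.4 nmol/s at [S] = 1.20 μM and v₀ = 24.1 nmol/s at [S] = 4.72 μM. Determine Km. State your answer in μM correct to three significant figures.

In reciprocal form, 1/v = (Km/Vmax)·(1/[S]) + 1/Vmax. The two points give (1/[S], 1/v) = (0.8333, 0.08772) and (0.2119, 0.04149).
Slope = (0.08772 − 0.04149)/(0.8333 − 0.2119) = 0.07438; intercept = 0.08772 − 0.07438×0.8333 = 0.02574.
Vmax = 1/intercept = 38.9 nmol/s; Km = slope × Vmax = 0.07438 × 38.9 = 2.89 μM.

2.89 μM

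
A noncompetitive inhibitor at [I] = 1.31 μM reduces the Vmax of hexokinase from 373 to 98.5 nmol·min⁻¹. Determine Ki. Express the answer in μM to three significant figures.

0.470 μM

Noncompetitive: Vmax,app = Vmax/α with α = 1 + [I]/Ki.
α = Vmax/Vmax,app = 373/98.5 = 3.787.
Ki = [I]/(α − 1) = 1.31/2.787 = 0.470 μM.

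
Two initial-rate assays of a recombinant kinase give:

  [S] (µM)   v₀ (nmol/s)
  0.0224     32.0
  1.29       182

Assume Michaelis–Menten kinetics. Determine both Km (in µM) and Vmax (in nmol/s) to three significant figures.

Km = 0.117 µM; Vmax = 198 nmol/s

From v = Vmax[S]/(Km+[S]), each point gives Vmax = v(Km+[S])/[S].
Equating: 32.0(Km+0.0224)/0.0224 = 182(Km+1.29)/1.29.
1429·Km + 32.0 = 141.1·Km + 182, so (1429 − 141.1)·Km = 182 − 32.0.
Km = 150.0/1287 = 0.117 µM; then Vmax = 32.0(0.117+0.0224)/0.0224 = 198 nmol/s.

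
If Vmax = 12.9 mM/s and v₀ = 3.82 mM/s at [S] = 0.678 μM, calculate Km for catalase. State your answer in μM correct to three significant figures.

v/Vmax = 3.82/12.9 = 0.2961 = [S]/(Km+[S]).
So Km + [S] = [S]/0.2961 = 2.290 μM, giving Km = 2.290 − 0.678 = 1.61 μM.

1.61 μM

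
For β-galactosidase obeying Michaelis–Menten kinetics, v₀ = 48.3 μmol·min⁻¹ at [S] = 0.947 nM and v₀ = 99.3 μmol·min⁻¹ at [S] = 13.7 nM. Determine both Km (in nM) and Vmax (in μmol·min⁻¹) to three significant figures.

In reciprocal form, 1/v = (Km/Vmax)·(1/[S]) + 1/Vmax. The two points give (1/[S], 1/v) = (1.056, 0.02070) and (0.07299, 0.01007).
Slope = (0.02070 − 0.01007)/(1.056 − 0.07299) = 0.01082; intercept = 0.02070 − 0.01082×1.056 = 0.009281.
Vmax = 1/intercept = 108 μmol·min⁻¹; Km = slope × Vmax = 0.01082 × 108 = 1.17 nM.

Km = 1.17 nM; Vmax = 108 μmol·min⁻¹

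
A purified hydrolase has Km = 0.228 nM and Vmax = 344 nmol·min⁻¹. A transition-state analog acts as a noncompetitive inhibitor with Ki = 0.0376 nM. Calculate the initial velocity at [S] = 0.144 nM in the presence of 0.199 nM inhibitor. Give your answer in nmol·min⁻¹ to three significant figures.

With α = 1 + [I]/Ki = 1 + 0.199/0.0376 = 6.293, the noncompetitive rate law is v = (Vmax/α)·[S] / (Km + [S]).
v = (344/6.293)×0.144 / (0.228 + 0.144) = 7.872/0.3720 = 21.2 nmol·min⁻¹.

21.2 nmol·min⁻¹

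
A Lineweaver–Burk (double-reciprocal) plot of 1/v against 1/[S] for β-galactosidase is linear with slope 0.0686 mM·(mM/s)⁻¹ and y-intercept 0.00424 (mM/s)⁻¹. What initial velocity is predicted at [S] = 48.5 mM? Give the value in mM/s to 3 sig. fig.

The y-intercept is 1/Vmax, so Vmax = 1/0.00424 = 236 mM/s.
The slope is Km/Vmax, so Km = 0.0686 × 236 = 16.2 mM.
Then v = 236 × 48.5/(16.2 + 48.5) = 177 mM/s.

177 mM/s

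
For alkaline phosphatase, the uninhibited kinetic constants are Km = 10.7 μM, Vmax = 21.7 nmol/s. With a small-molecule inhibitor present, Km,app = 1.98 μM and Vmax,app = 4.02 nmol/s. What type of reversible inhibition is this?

uncompetitive

Both Km and Vmax decrease by the same factor (~5.40-fold) — characteristic of uncompetitive inhibition.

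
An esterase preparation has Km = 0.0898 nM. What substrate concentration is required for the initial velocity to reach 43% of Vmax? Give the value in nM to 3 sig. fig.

0.0677 nM

v/Vmax = [S]/(Km+[S]) = 0.43, so [S] = Km·0.43/(1 − 0.43) = 0.0898 × 0.7544.
[S] = 0.0677 nM.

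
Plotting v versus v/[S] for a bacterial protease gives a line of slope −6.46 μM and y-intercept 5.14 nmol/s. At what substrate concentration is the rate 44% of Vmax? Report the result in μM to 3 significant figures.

5.08 μM

The Eadie–Hofstee slope gives Km = 6.46 μM (slope = −Km).
v/Vmax = [S]/(Km+[S]) = 0.44 ⇒ [S] = Km·0.44/(1−0.44) = 6.46 × 0.7857 = 5.08 μM.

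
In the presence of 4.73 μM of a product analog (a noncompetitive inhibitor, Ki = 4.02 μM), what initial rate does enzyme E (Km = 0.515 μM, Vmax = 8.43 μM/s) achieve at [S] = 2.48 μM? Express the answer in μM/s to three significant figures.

α = 1 + [I]/Ki = 1 + 4.73/4.02 = 2.177.
For a noncompetitive inhibitor, Vmax is reduced to Vmax/α while Km is unchanged: Km,app = 0.515 μM, Vmax,app = 3.87 μM/s.
v = Vmax,app·[S]/(Km,app + [S]) = 3.87 × 2.48/(0.515 + 2.48) = 3.21 μM/s.

3.21 μM/s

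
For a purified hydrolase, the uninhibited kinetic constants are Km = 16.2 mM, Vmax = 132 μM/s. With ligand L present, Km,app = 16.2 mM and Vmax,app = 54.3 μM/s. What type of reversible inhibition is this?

Vmax decreases (132 → 54.3 μM/s) while Km is unchanged — pure noncompetitive inhibition.

noncompetitive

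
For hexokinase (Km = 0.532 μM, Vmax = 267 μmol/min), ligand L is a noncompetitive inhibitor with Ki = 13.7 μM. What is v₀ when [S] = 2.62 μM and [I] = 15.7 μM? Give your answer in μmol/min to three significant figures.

α = 1 + [I]/Ki = 1 + 15.7/13.7 = 2.146.
For a noncompetitive inhibitor, Vmax is reduced to Vmax/α while Km is unchanged: Km,app = 0.532 μM, Vmax,app = 124 μmol/min.
v = Vmax,app·[S]/(Km,app + [S]) = 124 × 2.62/(0.532 + 2.62) = 103 μmol/min.

103 μmol/min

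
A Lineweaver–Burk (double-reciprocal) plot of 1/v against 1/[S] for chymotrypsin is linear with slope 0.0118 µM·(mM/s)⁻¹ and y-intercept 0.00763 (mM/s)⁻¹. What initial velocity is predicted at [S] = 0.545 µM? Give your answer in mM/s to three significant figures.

34.2 mM/s

The y-intercept is 1/Vmax, so Vmax = 1/0.00763 = 131 mM/s.
The slope is Km/Vmax, so Km = 0.0118 × 131 = 1.55 µM.
Then v = 131 × 0.545/(1.55 + 0.545) = 34.2 mM/s.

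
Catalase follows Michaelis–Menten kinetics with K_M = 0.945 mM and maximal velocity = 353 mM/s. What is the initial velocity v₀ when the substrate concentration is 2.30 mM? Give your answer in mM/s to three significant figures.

250 mM/s

v = Vmax·[S]/(Km + [S]) = 353 × 2.30 / (0.945 + 2.30)
  = 811.9 / 3.245 = 250 mM/s.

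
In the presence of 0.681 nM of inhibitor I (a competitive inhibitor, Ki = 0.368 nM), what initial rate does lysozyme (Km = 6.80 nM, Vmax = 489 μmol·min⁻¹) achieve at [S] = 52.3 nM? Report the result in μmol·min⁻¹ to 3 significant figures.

357 μmol·min⁻¹

With α = 1 + [I]/Ki = 1 + 0.681/0.368 = 2.851, the competitive rate law is v = Vmax[S] / (αKm + [S]).
v = 489×52.3 / (2.851×6.80 + 52.3) = 25570/71.68 = 357 μmol·min⁻¹.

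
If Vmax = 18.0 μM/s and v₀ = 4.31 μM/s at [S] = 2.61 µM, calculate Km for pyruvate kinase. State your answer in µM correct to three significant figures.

8.29 µM

v/Vmax = 4.31/18.0 = 0.2394 = [S]/(Km+[S]).
So Km + [S] = [S]/0.2394 = 10.90 µM, giving Km = 10.90 − 2.61 = 8.29 µM.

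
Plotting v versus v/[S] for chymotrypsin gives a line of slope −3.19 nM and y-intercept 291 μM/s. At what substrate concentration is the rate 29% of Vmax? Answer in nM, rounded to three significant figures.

1.30 nM

The Eadie–Hofstee slope gives Km = 3.19 nM (slope = −Km).
v/Vmax = [S]/(Km+[S]) = 0.29 ⇒ [S] = Km·0.29/(1−0.29) = 3.19 × 0.4085 = 1.30 nM.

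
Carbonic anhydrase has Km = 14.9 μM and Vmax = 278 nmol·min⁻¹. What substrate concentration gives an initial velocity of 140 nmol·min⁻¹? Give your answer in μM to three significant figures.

Rearranging v = Vmax[S]/(Km+[S]) gives [S] = Km·v/(Vmax − v).
[S] = 14.9 × 140 / (278 − 140) = 2086/138.0 = 15.1 μM.

15.1 μM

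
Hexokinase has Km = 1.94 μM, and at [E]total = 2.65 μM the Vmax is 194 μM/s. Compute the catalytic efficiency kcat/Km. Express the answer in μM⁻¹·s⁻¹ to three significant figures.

kcat = Vmax/[E]total = 194/2.65 = 73.2 s⁻¹.
kcat/Km = 73.2/1.94 = 37.7 μM⁻¹·s⁻¹.

37.7 μM⁻¹·s⁻¹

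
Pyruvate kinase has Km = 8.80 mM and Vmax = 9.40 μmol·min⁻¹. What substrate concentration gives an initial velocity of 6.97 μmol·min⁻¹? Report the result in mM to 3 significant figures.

25.2 mM

The required fractional saturation is v/Vmax = 6.97/9.40 = 0.7415.
Then [S]/(Km+[S]) = 0.7415 ⇒ [S] = 8.80 × 0.7415/(1 − 0.7415) = 25.2 mM.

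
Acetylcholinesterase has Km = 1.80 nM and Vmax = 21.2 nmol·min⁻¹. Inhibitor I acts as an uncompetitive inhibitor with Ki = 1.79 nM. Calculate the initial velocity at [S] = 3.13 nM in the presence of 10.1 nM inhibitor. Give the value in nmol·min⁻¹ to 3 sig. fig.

α = 1 + [I]/Ki = 1 + 10.1/1.79 = 6.642.
For an uncompetitive inhibitor, both parameters are divided by α, giving Vmax/α and Km/α: Km,app = 0.271 nM, Vmax,app = 3.19 nmol·min⁻¹.
v = Vmax,app·[S]/(Km,app + [S]) = 3.19 × 3.13/(0.271 + 3.13) = 2.94 nmol·min⁻¹.

2.94 nmol·min⁻¹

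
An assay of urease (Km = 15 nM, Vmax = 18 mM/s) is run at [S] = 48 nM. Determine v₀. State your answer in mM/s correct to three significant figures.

13.7 mM/s

v = Vmax·[S]/(Km + [S]) = 18 × 48 / (15 + 48)
  = 864.0 / 63.00 = 13.7 mM/s.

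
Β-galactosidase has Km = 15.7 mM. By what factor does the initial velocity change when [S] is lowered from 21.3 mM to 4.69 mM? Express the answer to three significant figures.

0.400

Since Vmax cancels, v₂/v₁ = [S]₂(Km+[S]₁) / [S]₁(Km+[S]₂).
= 4.69×(15.7+21.3) / (21.3×(15.7+4.69)) = 173.5/434.3 = 0.400.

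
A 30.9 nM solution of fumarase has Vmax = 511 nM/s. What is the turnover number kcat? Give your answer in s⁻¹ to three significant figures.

16.5 s⁻¹

kcat = Vmax/[E]total = 511 nM/s / 30.9 nM = 16.5 s⁻¹.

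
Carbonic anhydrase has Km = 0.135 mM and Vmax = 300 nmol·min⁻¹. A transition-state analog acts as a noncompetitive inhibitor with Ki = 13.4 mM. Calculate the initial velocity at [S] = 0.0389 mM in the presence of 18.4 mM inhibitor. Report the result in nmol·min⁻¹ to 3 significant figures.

With α = 1 + [I]/Ki = 1 + 18.4/13.4 = 2.373, the noncompetitive rate law is v = (Vmax/α)·[S] / (Km + [S]).
v = (300/2.373)×0.0389 / (0.135 + 0.0389) = 4.918/0.1739 = 28.3 nmol·min⁻¹.

28.3 nmol·min⁻¹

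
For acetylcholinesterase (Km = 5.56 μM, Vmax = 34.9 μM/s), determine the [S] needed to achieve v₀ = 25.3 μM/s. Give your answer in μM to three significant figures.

The required fractional saturation is v/Vmax = 25.3/34.9 = 0.7249.
Then [S]/(Km+[S]) = 0.7249 ⇒ [S] = 5.56 × 0.7249/(1 − 0.7249) = 14.7 μM.

14.7 μM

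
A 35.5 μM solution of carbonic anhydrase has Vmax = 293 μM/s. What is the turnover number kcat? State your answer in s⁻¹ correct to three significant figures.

kcat = Vmax/[E]total = 293 μM/s / 35.5 μM = 8.25 s⁻¹.

8.25 s⁻¹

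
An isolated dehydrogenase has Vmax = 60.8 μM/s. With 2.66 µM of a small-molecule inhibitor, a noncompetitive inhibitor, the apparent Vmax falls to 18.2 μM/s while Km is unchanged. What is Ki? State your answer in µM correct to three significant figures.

Noncompetitive: Vmax,app = Vmax/α with α = 1 + [I]/Ki.
α = Vmax/Vmax,app = 60.8/18.2 = 3.341.
Since α = 1 + [I]/Ki, [I]/Ki = 3.341 − 1 = 2.341 and Ki = 2.66/2.341 = 1.14 µM.

1.14 µM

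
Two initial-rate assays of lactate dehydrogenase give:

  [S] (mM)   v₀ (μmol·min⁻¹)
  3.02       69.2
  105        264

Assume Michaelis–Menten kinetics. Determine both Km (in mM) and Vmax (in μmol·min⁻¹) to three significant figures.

Km = 9.55 mM; Vmax = 288 μmol·min⁻¹

In reciprocal form, 1/v = (Km/Vmax)·(1/[S]) + 1/Vmax. The two points give (1/[S], 1/v) = (0.3311, 0.01445) and (0.009524, 0.003788).
Slope = (0.01445 − 0.003788)/(0.3311 − 0.009524) = 0.03316; intercept = 0.01445 − 0.03316×0.3311 = 0.003472.
Vmax = 1/intercept = 288 μmol·min⁻¹; Km = slope × Vmax = 0.03316 × 288 = 9.55 mM.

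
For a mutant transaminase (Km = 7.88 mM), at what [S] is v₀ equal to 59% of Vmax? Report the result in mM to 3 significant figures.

11.3 mM

v/Vmax = [S]/(Km+[S]) = 0.59, so [S] = Km·0.59/(1 − 0.59) = 7.88 × 1.439.
[S] = 11.3 mM.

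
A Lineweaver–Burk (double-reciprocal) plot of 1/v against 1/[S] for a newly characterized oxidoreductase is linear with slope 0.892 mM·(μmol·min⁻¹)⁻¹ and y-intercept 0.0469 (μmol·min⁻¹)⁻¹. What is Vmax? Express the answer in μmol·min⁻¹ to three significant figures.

21.3 μmol·min⁻¹

The y-intercept of a Lineweaver–Burk plot equals 1/Vmax, so Vmax = 1/0.0469 = 21.3 μmol·min⁻¹.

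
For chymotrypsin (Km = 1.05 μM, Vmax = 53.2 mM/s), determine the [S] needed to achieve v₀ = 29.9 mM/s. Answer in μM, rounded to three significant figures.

The required fractional saturation is v/Vmax = 29.9/53.2 = 0.5620.
Then [S]/(Km+[S]) = 0.5620 ⇒ [S] = 1.05 × 0.5620/(1 − 0.5620) = 1.35 μM.

1.35 μM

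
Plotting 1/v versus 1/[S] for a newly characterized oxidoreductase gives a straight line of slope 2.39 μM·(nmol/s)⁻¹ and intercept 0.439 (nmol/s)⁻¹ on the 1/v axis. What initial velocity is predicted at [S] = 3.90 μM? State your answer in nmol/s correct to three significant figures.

0.951 nmol/s

The y-intercept is 1/Vmax, so Vmax = 1/0.439 = 2.28 nmol/s.
The slope is Km/Vmax, so Km = 2.39 × 2.28 = 5.44 μM.
Then v = 2.28 × 3.90/(5.44 + 3.90) = 0.951 nmol/s.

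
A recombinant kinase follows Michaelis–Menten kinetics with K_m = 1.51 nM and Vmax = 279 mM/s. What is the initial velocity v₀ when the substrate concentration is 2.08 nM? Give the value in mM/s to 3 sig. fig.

[S]/(Km+[S]) = 2.08/3.590 = 0.5794, the fractional saturation.
v = 0.5794 × Vmax = 0.5794 × 279 = 162 mM/s.

162 mM/s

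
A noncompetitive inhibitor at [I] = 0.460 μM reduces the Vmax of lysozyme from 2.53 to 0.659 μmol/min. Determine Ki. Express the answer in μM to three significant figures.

Noncompetitive: Vmax,app = Vmax/α with α = 1 + [I]/Ki.
α = Vmax/Vmax,app = 2.53/0.659 = 3.839.
Ki = [I]/(α − 1) = 0.460/2.839 = 0.162 μM.

0.162 μM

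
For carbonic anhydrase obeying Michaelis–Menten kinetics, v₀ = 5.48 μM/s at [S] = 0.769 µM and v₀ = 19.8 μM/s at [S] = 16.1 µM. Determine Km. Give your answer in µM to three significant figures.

2.43 µM

From v = Vmax[S]/(Km+[S]), each point gives Vmax = v(Km+[S])/[S].
Equating: 5.48(Km+0.769)/0.769 = 19.8(Km+16.1)/16.1.
7.126·Km + 5.48 = 1.230·Km + 19.8, so (7.126 − 1.230)·Km = 19.8 − 5.48.
Km = 14.32/5.896 = 2.43 µM; then Vmax = 5.48(2.43+0.769)/0.769 = 22.8 μM/s.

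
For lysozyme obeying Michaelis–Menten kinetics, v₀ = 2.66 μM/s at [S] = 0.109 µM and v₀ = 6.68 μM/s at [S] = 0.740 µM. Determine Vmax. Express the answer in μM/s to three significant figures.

In reciprocal form, 1/v = (Km/Vmax)·(1/[S]) + 1/Vmax. The two points give (1/[S], 1/v) = (9.174, 0.3759) and (1.351, 0.1497).
Slope = (0.3759 − 0.1497)/(9.174 − 1.351) = 0.02892; intercept = 0.3759 − 0.02892×9.174 = 0.1106.
Vmax = 1/intercept = 9.04 μM/s; Km = slope × Vmax = 0.02892 × 9.04 = 0.261 µM.

9.04 μM/s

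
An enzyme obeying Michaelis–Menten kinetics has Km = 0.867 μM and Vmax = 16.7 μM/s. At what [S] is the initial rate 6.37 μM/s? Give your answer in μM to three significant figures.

Rearranging v = Vmax[S]/(Km+[S]) gives [S] = Km·v/(Vmax − v).
[S] = 0.867 × 6.37 / (16.7 − 6.37) = 5.523/10.33 = 0.535 μM.

0.535 μM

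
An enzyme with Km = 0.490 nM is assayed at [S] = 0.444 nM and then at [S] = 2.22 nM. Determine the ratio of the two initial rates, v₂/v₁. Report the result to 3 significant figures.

The fractional saturations are [S]/(Km+[S]) = 0.444/0.9340 = 0.4754 and 2.22/2.710 = 0.8192.
v₂/v₁ is just their ratio: 0.8192/0.4754 = 1.72.

1.72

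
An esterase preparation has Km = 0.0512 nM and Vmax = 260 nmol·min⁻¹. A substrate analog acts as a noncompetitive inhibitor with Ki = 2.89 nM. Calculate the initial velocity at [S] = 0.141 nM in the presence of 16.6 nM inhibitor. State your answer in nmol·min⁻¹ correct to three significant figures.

28.3 nmol·min⁻¹

α = 1 + [I]/Ki = 1 + 16.6/2.89 = 6.744.
For a noncompetitive inhibitor, Vmax is reduced to Vmax/α while Km is unchanged: Km,app = 0.0512 nM, Vmax,app = 38.6 nmol·min⁻¹.
v = Vmax,app·[S]/(Km,app + [S]) = 38.6 × 0.141/(0.0512 + 0.141) = 28.3 nmol·min⁻¹.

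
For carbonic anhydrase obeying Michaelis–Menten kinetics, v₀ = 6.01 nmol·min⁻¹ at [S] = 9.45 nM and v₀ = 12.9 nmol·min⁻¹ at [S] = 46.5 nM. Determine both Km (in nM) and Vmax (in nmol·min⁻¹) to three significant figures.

In reciprocal form, 1/v = (Km/Vmax)·(1/[S]) + 1/Vmax. The two points give (1/[S], 1/v) = (0.1058, 0.1664) and (0.02151, 0.07752).
Slope = (0.1664 − 0.07752)/(0.1058 − 0.02151) = 1.054; intercept = 0.1664 − 1.054×0.1058 = 0.05485.
Vmax = 1/intercept = 18.2 nmol·min⁻¹; Km = slope × Vmax = 1.054 × 18.2 = 19.2 nM.

Km = 19.2 nM; Vmax = 18.2 nmol·min⁻¹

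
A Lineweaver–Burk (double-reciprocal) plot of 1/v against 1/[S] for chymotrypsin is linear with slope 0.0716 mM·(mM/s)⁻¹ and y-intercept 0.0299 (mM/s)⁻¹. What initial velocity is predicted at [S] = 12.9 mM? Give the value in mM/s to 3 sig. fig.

The y-intercept is 1/Vmax, so Vmax = 1/0.0299 = 33.4 mM/s.
The slope is Km/Vmax, so Km = 0.0716 × 33.4 = 2.39 mM.
Then v = 33.4 × 12.9/(2.39 + 12.9) = 28.2 mM/s.

28.2 mM/s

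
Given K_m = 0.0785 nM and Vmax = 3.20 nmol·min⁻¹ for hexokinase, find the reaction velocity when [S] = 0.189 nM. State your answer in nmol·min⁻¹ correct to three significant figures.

2.26 nmol·min⁻¹

v = Vmax·[S]/(Km + [S]) = 3.20 × 0.189 / (0.0785 + 0.189)
  = 0.6048 / 0.2675 = 2.26 nmol·min⁻¹.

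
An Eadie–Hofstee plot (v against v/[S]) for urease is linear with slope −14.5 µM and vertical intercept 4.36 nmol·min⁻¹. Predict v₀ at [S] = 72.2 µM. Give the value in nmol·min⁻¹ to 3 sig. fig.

3.63 nmol·min⁻¹

In the Eadie–Hofstee form v = Vmax − Km·(v/[S]), the slope is −Km and the intercept is Vmax, so Km = 14.5 µM and Vmax = 4.36 nmol·min⁻¹.
v = 4.36 × 72.2/(14.5 + 72.2) = 3.63 nmol·min⁻¹.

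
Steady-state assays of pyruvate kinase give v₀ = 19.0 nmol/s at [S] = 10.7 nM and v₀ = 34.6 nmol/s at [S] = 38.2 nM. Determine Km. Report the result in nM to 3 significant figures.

17.9 nM

In reciprocal form, 1/v = (Km/Vmax)·(1/[S]) + 1/Vmax. The two points give (1/[S], 1/v) = (0.09346, 0.05263) and (0.02618, 0.02890).
Slope = (0.05263 − 0.02890)/(0.09346 − 0.02618) = 0.3527; intercept = 0.05263 − 0.3527×0.09346 = 0.01967.
Vmax = 1/intercept = 50.8 nmol/s; Km = slope × Vmax = 0.3527 × 50.8 = 17.9 nM.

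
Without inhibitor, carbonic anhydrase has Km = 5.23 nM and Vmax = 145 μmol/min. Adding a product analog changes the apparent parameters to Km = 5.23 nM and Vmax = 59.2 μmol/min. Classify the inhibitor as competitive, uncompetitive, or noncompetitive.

noncompetitive

Vmax decreases (145 → 59.2 μmol/min) while Km is unchanged — pure noncompetitive inhibition.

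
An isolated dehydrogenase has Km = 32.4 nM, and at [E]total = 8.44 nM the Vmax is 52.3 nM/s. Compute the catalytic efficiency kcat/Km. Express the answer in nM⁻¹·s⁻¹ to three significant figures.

kcat = Vmax/[E]total = 52.3/8.44 = 6.20 s⁻¹.
kcat/Km = 6.20/32.4 = 0.191 nM⁻¹·s⁻¹.

0.191 nM⁻¹·s⁻¹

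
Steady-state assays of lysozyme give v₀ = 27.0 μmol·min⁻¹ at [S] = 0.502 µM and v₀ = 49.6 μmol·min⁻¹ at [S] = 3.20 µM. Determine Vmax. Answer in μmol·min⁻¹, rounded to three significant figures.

58.7 μmol·min⁻¹

In reciprocal form, 1/v = (Km/Vmax)·(1/[S]) + 1/Vmax. The two points give (1/[S], 1/v) = (1.992, 0.03704) and (0.3125, 0.02016).
Slope = (0.03704 − 0.02016)/(1.992 − 0.3125) = 0.01005; intercept = 0.03704 − 0.01005×1.992 = 0.01702.
Vmax = 1/intercept = 58.7 μmol·min⁻¹; Km = slope × Vmax = 0.01005 × 58.7 = 0.590 µM.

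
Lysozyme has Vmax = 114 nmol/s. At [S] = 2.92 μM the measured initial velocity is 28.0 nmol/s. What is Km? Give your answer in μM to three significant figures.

v/Vmax = 28.0/114 = 0.2456 = [S]/(Km+[S]).
So Km + [S] = [S]/0.2456 = 11.89 μM, giving Km = 11.89 − 2.92 = 8.97 μM.

8.97 μM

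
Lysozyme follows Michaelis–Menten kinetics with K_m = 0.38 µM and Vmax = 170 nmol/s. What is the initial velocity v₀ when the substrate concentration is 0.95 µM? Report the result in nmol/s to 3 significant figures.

v = Vmax·[S]/(Km + [S]) = 170 × 0.95 / (0.38 + 0.95)
  = 161.5 / 1.330 = 121 nmol/s.

121 nmol/s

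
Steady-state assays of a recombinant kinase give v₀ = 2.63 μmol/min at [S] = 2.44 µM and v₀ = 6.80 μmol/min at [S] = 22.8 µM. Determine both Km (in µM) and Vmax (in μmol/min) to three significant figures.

Km = 5.35 µM; Vmax = 8.40 μmol/min

From v = Vmax[S]/(Km+[S]), each point gives Vmax = v(Km+[S])/[S].
Equating: 2.63(Km+2.44)/2.44 = 6.80(Km+22.8)/22.8.
1.078·Km + 2.63 = 0.2982·Km + 6.80, so (1.078 − 0.2982)·Km = 6.80 − 2.63.
Km = 4.170/0.7796 = 5.35 µM; then Vmax = 2.63(5.35+2.44)/2.44 = 8.40 μmol/min.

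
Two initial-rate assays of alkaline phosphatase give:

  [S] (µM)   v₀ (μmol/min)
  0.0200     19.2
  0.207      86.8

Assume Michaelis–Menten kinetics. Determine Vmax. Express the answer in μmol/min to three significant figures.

139 μmol/min

From v = Vmax[S]/(Km+[S]), each point gives Vmax = v(Km+[S])/[S].
Equating: 19.2(Km+0.0200)/0.0200 = 86.8(Km+0.207)/0.207.
960.0·Km + 19.2 = 419.3·Km + 86.8, so (960.0 − 419.3)·Km = 86.8 − 19.2.
Km = 67.60/540.7 = 0.125 µM; then Vmax = 19.2(0.125+0.0200)/0.0200 = 139 μmol/min.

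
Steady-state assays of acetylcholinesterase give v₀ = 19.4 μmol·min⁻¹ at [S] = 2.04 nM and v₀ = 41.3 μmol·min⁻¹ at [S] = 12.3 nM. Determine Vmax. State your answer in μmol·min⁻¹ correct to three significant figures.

53.3 μmol·min⁻¹

From v = Vmax[S]/(Km+[S]), each point gives Vmax = v(Km+[S])/[S].
Equating: 19.4(Km+2.04)/2.04 = 41.3(Km+12.3)/12.3.
9.510·Km + 19.4 = 3.358·Km + 41.3, so (9.510 − 3.358)·Km = 41.3 − 19.4.
Km = 21.90/6.152 = 3.56 nM; then Vmax = 19.4(3.56+2.04)/2.04 = 53.3 μmol·min⁻¹.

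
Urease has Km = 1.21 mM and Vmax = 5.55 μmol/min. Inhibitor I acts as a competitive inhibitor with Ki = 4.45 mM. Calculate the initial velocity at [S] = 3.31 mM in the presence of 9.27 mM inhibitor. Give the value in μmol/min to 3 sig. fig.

2.61 μmol/min

With α = 1 + [I]/Ki = 1 + 9.27/4.45 = 3.083, the competitive rate law is v = Vmax[S] / (αKm + [S]).
v = 5.55×3.31 / (3.083×1.21 + 3.31) = 18.37/7.041 = 2.61 μmol/min.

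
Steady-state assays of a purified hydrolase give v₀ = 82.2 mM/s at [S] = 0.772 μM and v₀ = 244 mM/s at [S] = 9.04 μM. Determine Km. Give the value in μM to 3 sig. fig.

2.04 μM

From v = Vmax[S]/(Km+[S]), each point gives Vmax = v(Km+[S])/[S].
Equating: 82.2(Km+0.772)/0.772 = 244(Km+9.04)/9.04.
106.5·Km + 82.2 = 26.99·Km + 244, so (106.5 − 26.99)·Km = 244 − 82.2.
Km = 161.8/79.49 = 2.04 μM; then Vmax = 82.2(2.04+0.772)/0.772 = 299 mM/s.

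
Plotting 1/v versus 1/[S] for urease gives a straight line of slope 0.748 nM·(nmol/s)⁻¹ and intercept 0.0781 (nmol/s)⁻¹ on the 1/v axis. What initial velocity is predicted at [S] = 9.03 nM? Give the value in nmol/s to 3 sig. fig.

The y-intercept is 1/Vmax, so Vmax = 1/0.0781 = 12.8 nmol/s.
The slope is Km/Vmax, so Km = 0.748 × 12.8 = 9.58 nM.
Then v = 12.8 × 9.03/(9.58 + 9.03) = 6.21 nmol/s.

6.21 nmol/s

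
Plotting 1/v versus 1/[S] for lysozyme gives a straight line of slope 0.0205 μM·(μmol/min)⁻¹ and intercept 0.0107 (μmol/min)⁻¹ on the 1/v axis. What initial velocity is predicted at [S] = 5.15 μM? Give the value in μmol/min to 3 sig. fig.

The y-intercept is 1/Vmax, so Vmax = 1/0.0107 = 93.5 μmol/min.
The slope is Km/Vmax, so Km = 0.0205 × 93.5 = 1.92 μM.
Then v = 93.5 × 5.15/(1.92 + 5.15) = 68.1 μmol/min.

68.1 μmol/min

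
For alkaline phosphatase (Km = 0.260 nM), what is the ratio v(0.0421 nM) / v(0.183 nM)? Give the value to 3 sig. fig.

Since Vmax cancels, v₂/v₁ = [S]₂(Km+[S]₁) / [S]₁(Km+[S]₂).
= 0.0421×(0.260+0.183) / (0.183×(0.260+0.0421)) = 0.01865/0.05528 = 0.337.

0.337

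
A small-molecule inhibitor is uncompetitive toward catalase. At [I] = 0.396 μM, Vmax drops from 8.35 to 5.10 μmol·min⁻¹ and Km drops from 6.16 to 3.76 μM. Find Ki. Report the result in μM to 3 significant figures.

Uncompetitive: Vmax,app = Vmax/α (and Km,app = Km/α) with α = 1 + [I]/Ki.
α = Vmax/Vmax,app = 8.35/5.10 = 1.637.
Since α = 1 + [I]/Ki, [I]/Ki = 1.637 − 1 = 0.6373 and Ki = 0.396/0.6373 = 0.621 μM.

0.621 μM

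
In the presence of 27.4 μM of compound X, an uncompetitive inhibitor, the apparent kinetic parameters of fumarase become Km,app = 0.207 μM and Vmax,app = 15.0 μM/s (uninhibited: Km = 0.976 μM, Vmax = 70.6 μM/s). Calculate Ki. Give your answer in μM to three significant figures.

7.39 μM

Uncompetitive: Vmax,app = Vmax/α (and Km,app = Km/α) with α = 1 + [I]/Ki.
α = Vmax/Vmax,app = 70.6/15.0 = 4.707.
Since α = 1 + [I]/Ki, [I]/Ki = 4.707 − 1 = 3.707 and Ki = 27.4/3.707 = 7.39 μM.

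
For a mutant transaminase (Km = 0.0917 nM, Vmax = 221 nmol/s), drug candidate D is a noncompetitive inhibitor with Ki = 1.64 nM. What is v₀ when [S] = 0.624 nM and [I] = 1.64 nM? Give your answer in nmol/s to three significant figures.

96.3 nmol/s

With α = 1 + [I]/Ki = 1 + 1.64/1.64 = 2.000, the noncompetitive rate law is v = (Vmax/α)·[S] / (Km + [S]).
v = (221/2.000)×0.624 / (0.0917 + 0.624) = 68.95/0.7157 = 96.3 nmol/s.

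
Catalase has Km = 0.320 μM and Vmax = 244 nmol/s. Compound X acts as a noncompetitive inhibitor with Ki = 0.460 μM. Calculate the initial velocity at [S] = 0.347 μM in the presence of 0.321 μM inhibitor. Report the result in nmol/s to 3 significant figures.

74.8 nmol/s

With α = 1 + [I]/Ki = 1 + 0.321/0.460 = 1.698, the noncompetitive rate law is v = (Vmax/α)·[S] / (Km + [S]).
v = (244/1.698)×0.347 / (0.320 + 0.347) = 49.87/0.6670 = 74.8 nmol/s.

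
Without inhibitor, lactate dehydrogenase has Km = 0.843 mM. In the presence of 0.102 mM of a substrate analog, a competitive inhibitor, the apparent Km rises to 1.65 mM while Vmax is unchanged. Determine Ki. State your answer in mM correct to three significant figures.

Competitive: Km,app = α·Km with α = 1 + [I]/Ki.
α = Km,app/Km = 1.65/0.843 = 1.957.
Ki = [I]/(α − 1) = 0.102/0.9573 = 0.107 mM.

0.107 mM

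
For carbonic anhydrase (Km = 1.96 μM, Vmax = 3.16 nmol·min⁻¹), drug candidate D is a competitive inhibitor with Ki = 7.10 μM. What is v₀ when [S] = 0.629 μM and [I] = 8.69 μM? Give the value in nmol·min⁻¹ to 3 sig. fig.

0.398 nmol·min⁻¹

With α = 1 + [I]/Ki = 1 + 8.69/7.10 = 2.224, the competitive rate law is v = Vmax[S] / (αKm + [S]).
v = 3.16×0.629 / (2.224×1.96 + 0.629) = 1.988/4.988 = 0.398 nmol·min⁻¹.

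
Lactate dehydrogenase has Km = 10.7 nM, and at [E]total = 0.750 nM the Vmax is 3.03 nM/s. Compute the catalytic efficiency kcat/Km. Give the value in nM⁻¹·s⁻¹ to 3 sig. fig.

kcat = Vmax/[E]total = 3.03/0.750 = 4.04 s⁻¹.
kcat/Km = 4.04/10.7 = 0.378 nM⁻¹·s⁻¹.

0.378 nM⁻¹·s⁻¹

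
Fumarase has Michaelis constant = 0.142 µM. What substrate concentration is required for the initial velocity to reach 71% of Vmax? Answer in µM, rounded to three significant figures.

v/Vmax = [S]/(Km+[S]) = 0.71, so [S] = Km·0.71/(1 − 0.71) = 0.142 × 2.448.
[S] = 0.348 µM.

0.348 µM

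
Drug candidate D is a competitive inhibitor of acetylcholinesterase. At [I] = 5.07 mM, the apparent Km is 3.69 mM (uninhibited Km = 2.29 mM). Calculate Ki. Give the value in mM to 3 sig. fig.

8.29 mM

Competitive: Km,app = α·Km with α = 1 + [I]/Ki.
α = Km,app/Km = 3.69/2.29 = 1.611.
Ki = [I]/(α − 1) = 5.07/0.6114 = 8.29 mM.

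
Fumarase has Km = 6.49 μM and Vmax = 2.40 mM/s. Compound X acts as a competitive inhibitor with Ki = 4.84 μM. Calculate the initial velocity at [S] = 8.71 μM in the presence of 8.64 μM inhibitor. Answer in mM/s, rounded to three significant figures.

With α = 1 + [I]/Ki = 1 + 8.64/4.84 = 2.785, the competitive rate law is v = Vmax[S] / (αKm + [S]).
v = 2.40×8.71 / (2.785×6.49 + 8.71) = 20.90/26.79 = 0.780 mM/s.

0.780 mM/s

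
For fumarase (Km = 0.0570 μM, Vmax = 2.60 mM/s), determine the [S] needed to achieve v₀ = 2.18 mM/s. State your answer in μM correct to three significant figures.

0.296 μM

The required fractional saturation is v/Vmax = 2.18/2.60 = 0.8385.
Then [S]/(Km+[S]) = 0.8385 ⇒ [S] = 0.0570 × 0.8385/(1 − 0.8385) = 0.296 μM.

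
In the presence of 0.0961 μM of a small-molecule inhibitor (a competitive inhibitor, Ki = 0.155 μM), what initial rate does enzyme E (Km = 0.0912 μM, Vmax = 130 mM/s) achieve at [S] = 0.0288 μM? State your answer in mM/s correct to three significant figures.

With α = 1 + [I]/Ki = 1 + 0.0961/0.155 = 1.620, the competitive rate law is v = Vmax[S] / (αKm + [S]).
v = 130×0.0288 / (1.620×0.0912 + 0.0288) = 3.744/0.1765 = 21.2 mM/s.

21.2 mM/s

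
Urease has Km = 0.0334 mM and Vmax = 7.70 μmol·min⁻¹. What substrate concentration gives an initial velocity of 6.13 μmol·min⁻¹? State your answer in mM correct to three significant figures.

Rearranging v = Vmax[S]/(Km+[S]) gives [S] = Km·v/(Vmax − v).
[S] = 0.0334 × 6.13 / (7.70 − 6.13) = 0.2047/1.570 = 0.130 mM.

0.130 mM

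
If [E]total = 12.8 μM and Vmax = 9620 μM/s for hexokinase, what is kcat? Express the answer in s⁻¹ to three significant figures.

752 s⁻¹

kcat = Vmax/[E]total = 9620 μM/s / 12.8 μM = 752 s⁻¹.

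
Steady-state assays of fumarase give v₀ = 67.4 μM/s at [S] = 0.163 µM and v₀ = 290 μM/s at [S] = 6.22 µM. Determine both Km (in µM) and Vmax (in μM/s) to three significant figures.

From v = Vmax[S]/(Km+[S]), each point gives Vmax = v(Km+[S])/[S].
Equating: 67.4(Km+0.163)/0.163 = 290(Km+6.22)/6.22.
413.5·Km + 67.4 = 46.62·Km + 290, so (413.5 − 46.62)·Km = 290 − 67.4.
Km = 222.6/366.9 = 0.607 µM; then Vmax = 67.4(0.607+0.163)/0.163 = 318 μM/s.

Km = 0.607 µM; Vmax = 318 μM/s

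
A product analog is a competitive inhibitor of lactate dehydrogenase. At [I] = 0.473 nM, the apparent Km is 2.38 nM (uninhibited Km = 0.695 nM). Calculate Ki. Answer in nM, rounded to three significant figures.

Competitive: Km,app = α·Km with α = 1 + [I]/Ki.
α = Km,app/Km = 2.38/0.695 = 3.424.
Ki = [I]/(α − 1) = 0.473/2.424 = 0.195 nM.

0.195 nM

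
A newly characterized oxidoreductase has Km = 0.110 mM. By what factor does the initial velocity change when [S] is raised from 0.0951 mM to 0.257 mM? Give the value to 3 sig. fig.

Since Vmax cancels, v₂/v₁ = [S]₂(Km+[S]₁) / [S]₁(Km+[S]₂).
= 0.257×(0.110+0.0951) / (0.0951×(0.110+0.257)) = 0.05271/0.03490 = 1.51.

1.51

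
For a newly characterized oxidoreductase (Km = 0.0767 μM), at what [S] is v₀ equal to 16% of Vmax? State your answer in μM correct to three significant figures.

0.0146 μM

v/Vmax = [S]/(Km+[S]) = 0.16, so [S] = Km·0.16/(1 − 0.16) = 0.0767 × 0.1905.
[S] = 0.0146 μM.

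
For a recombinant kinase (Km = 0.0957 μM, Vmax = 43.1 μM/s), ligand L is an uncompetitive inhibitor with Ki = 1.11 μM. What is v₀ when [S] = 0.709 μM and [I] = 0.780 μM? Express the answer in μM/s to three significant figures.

With α = 1 + [I]/Ki = 1 + 0.780/1.11 = 1.703, the uncompetitive rate law is v = (Vmax/α)·[S] / (Km/α + [S]).
v = (43.1/1.703)×0.709 / (0.0957/1.703 + 0.709) = 17.95/0.7652 = 23.5 μM/s.

23.5 μM/s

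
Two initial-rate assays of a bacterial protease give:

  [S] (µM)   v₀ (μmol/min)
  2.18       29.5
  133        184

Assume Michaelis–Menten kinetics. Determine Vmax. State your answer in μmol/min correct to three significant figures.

202 μmol/min

From v = Vmax[S]/(Km+[S]), each point gives Vmax = v(Km+[S])/[S].
Equating: 29.5(Km+2.18)/2.18 = 184(Km+133)/133.
13.53·Km + 29.5 = 1.383·Km + 184, so (13.53 − 1.383)·Km = 184 − 29.5.
Km = 154.5/12.15 = 12.7 µM; then Vmax = 29.5(12.7+2.18)/2.18 = 202 μmol/min.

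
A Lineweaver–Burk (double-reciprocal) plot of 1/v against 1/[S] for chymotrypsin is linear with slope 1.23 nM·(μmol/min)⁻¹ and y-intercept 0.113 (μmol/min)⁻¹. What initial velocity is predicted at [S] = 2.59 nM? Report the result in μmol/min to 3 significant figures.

1.70 μmol/min

The y-intercept is 1/Vmax, so Vmax = 1/0.113 = 8.85 μmol/min.
The slope is Km/Vmax, so Km = 1.23 × 8.85 = 10.9 nM.
Then v = 8.85 × 2.59/(10.9 + 2.59) = 1.70 μmol/min.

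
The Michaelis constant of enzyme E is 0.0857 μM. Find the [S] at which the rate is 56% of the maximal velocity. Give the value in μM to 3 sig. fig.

0.109 μM

v/Vmax = [S]/(Km+[S]) = 0.56, so [S] = Km·0.56/(1 − 0.56) = 0.0857 × 1.273.
[S] = 0.109 μM.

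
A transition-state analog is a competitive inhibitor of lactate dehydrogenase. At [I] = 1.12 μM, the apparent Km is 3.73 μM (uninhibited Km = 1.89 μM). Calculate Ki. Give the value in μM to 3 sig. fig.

Competitive: Km,app = α·Km with α = 1 + [I]/Ki.
α = Km,app/Km = 3.73/1.89 = 1.974.
Since α = 1 + [I]/Ki, [I]/Ki = 1.974 − 1 = 0.9735 and Ki = 1.12/0.9735 = 1.15 μM.

1.15 μM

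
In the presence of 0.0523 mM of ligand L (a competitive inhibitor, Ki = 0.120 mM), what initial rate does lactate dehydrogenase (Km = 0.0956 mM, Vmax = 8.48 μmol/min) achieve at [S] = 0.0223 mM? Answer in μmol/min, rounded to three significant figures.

1.19 μmol/min

With α = 1 + [I]/Ki = 1 + 0.0523/0.120 = 1.436, the competitive rate law is v = Vmax[S] / (αKm + [S]).
v = 8.48×0.0223 / (1.436×0.0956 + 0.0223) = 0.1891/0.1596 = 1.19 μmol/min.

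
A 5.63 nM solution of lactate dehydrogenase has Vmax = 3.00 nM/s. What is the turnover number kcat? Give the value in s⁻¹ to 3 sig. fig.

kcat = Vmax/[E]total = 3.00 nM/s / 5.63 nM = 0.533 s⁻¹.

0.533 s⁻¹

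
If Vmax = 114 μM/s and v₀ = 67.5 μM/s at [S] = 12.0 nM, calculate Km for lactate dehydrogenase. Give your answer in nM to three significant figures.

8.27 nM

v/Vmax = 67.5/114 = 0.5921 = [S]/(Km+[S]).
So Km + [S] = [S]/0.5921 = 20.27 nM, giving Km = 20.27 − 12.0 = 8.27 nM.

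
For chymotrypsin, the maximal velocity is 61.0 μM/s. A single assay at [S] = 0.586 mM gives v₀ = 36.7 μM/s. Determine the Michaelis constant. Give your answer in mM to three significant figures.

0.388 mM

v/Vmax = 36.7/61.0 = 0.6016 = [S]/(Km+[S]).
So Km + [S] = [S]/0.6016 = 0.9740 mM, giving Km = 0.9740 − 0.586 = 0.388 mM.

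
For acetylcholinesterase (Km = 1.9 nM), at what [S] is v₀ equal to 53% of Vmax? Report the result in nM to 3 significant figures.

2.14 nM

v/Vmax = [S]/(Km+[S]) = 0.53, so [S] = Km·0.53/(1 − 0.53) = 1.9 × 1.128.
[S] = 2.14 nM.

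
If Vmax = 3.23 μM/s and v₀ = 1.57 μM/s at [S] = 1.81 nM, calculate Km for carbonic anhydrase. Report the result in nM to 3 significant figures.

1.91 nM

v/Vmax = 1.57/3.23 = 0.4861 = [S]/(Km+[S]).
So Km + [S] = [S]/0.4861 = 3.724 nM, giving Km = 3.724 − 1.81 = 1.91 nM.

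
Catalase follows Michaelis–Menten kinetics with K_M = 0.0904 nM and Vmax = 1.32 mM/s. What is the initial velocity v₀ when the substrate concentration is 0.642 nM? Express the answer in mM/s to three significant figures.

1.16 mM/s

v = Vmax·[S]/(Km + [S]) = 1.32 × 0.642 / (0.0904 + 0.642)
  = 0.8474 / 0.7324 = 1.16 mM/s.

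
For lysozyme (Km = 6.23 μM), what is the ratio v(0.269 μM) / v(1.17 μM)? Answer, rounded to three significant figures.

0.262

Since Vmax cancels, v₂/v₁ = [S]₂(Km+[S]₁) / [S]₁(Km+[S]₂).
= 0.269×(6.23+1.17) / (1.17×(6.23+0.269)) = 1.991/7.604 = 0.262.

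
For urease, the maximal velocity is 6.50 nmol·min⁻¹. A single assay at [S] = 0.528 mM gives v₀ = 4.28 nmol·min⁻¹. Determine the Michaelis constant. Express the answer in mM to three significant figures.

v/Vmax = 4.28/6.50 = 0.6585 = [S]/(Km+[S]).
So Km + [S] = [S]/0.6585 = 0.8019 mM, giving Km = 0.8019 − 0.528 = 0.274 mM.

0.274 mM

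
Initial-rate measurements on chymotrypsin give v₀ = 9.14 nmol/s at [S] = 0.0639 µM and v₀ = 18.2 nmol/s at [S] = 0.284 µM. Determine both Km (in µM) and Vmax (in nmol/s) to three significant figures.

Km = 0.115 µM; Vmax = 25.6 nmol/s

In reciprocal form, 1/v = (Km/Vmax)·(1/[S]) + 1/Vmax. The two points give (1/[S], 1/v) = (15.65, 0.1094) and (3.521, 0.05495).
Slope = (0.1094 − 0.05495)/(15.65 − 3.521) = 0.004491; intercept = 0.1094 − 0.004491×15.65 = 0.03913.
Vmax = 1/intercept = 25.6 nmol/s; Km = slope × Vmax = 0.004491 × 25.6 = 0.115 µM.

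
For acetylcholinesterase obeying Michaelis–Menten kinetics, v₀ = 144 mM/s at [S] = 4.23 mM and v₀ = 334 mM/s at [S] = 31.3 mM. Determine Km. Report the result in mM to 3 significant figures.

From v = Vmax[S]/(Km+[S]), each point gives Vmax = v(Km+[S])/[S].
Equating: 144(Km+4.23)/4.23 = 334(Km+31.3)/31.3.
34.04·Km + 144 = 10.67·Km + 334, so (34.04 − 10.67)·Km = 334 − 144.
Km = 190.0/23.37 = 8.13 mM; then Vmax = 144(8.13+4.23)/4.23 = 421 mM/s.

8.13 mM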